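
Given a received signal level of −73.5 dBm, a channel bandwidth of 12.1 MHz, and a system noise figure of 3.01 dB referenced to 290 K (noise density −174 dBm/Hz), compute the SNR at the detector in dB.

26.7 dB

Noise floor: N = −174 + 10 log₁₀(B) + NF
10 log₁₀(1.21×10⁷) = 70.83 dB
N = −174 + 70.83 + 3.01 = −100.16 dBm
SNR = P_sig − N = −73.5 − (−100.16) = 26.66 dB → 26.7 dB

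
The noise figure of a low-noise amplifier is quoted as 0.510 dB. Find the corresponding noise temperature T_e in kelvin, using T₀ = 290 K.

F = 10^(0.510/10) = 1.1246
T_e = (F − 1)·T₀ = (1.1246 − 1) × 290 = 36.1 K

36.1 K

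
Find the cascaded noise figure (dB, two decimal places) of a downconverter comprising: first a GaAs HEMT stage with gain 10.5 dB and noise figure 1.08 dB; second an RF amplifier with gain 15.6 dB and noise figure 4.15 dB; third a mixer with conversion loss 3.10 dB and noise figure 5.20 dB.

1.56 dB

Convert to linear (a loss of L dB is a gain of −L dB): F_i = 10^(NF_i/10), G_i = 10^(G_i,dB/10)
  Stage 1: F_1 = 10^(1.08/10) = 1.282, G_1 = 10^(10.5/10) = 11.22
  Stage 2: F_2 = 10^(4.15/10) = 2.600, G_2 = 10^(15.6/10) = 36.31
  Stage 3: F_3 = 10^(5.20/10) = 3.311, G_3 = 10^(−3.10/10) = 0.4898
Friis cascade:
  F = 1.282 + (2.600 − 1)/11.22 + (3.311 − 1)/407.4 = 1.431
NF = 10 log₁₀(1.431) = 1.56 dB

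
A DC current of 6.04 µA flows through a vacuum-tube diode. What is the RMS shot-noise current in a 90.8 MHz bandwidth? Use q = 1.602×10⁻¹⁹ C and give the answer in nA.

I_n = √(2qI·B)
2qI·B = 2 × 1.602×10⁻¹⁹ × 6.04×10⁻⁶ × 9.08×10⁷ = 1.76×10⁻¹⁶ A²
I_n = √(1.76×10⁻¹⁶) = 1.33×10⁻⁸ A = 13.3 nA

13.3 nA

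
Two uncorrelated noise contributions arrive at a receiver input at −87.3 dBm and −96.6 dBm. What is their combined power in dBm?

−86.8 dBm

Convert to linear, add, convert back:
P₁ = 1.86×10⁻¹² W, P₂ = 2.19×10⁻¹³ W
P_tot = 2.08×10⁻¹² W → 10 log₁₀(P_tot / 10⁻³) = −86.8 dBm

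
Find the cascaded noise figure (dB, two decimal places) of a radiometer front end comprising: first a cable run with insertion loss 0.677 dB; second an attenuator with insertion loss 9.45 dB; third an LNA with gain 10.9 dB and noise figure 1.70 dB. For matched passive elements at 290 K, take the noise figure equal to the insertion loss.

Convert to linear (a loss of L dB is a gain of −L dB): F_i = 10^(NF_i/10), G_i = 10^(G_i,dB/10)
  Stage 1: F_1 = 10^(0.677/10) = 1.169, G_1 = 10^(−0.677/10) = 0.8557
  Stage 2: F_2 = 10^(9.45/10) = 8.810, G_2 = 10^(−9.45/10) = 0.1135
  Stage 3: F_3 = 10^(1.70/10) = 1.479, G_3 = 10^(10.9/10) = 12.30
Friis cascade:
  F = 1.169 + (8.810 − 1)/0.8557 + (1.479 − 1)/0.09712 = 15.23
NF = 10 log₁₀(15.23) = 11.83 dB

11.83 dB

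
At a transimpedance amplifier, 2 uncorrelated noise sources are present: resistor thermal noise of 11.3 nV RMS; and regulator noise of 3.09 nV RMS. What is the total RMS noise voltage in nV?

Uncorrelated sources add in power (mean-square): V_tot = √(ΣV_i²)
V_tot = √[(1.13×10⁻⁸)² + (3.09×10⁻⁹)²] = 1.17×10⁻⁸ V = 11.7 nV

11.7 nV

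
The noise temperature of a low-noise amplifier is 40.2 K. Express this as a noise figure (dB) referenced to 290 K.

0.564 dB

F = 1 + T_e/T₀ = 1 + 40.2/290 = 1.13862
NF = 10 log₁₀(1.13862) = 0.564 dB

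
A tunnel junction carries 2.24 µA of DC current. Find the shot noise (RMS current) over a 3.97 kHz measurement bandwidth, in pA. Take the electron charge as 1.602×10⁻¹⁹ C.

53.4 pA

I_n = √(2qI·B)
2qI·B = 2 × 1.602×10⁻¹⁹ × 2.24×10⁻⁶ × 3.97×10³ = 2.85×10⁻²¹ A²
I_n = √(2.85×10⁻²¹) = 5.34×10⁻¹¹ A = 53.4 pA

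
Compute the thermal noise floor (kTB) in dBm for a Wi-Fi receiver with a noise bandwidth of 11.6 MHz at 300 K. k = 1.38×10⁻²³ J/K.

P_n = kTB = 1.38×10⁻²³ × 300 × 1.16×10⁷ = 4.80×10⁻¹⁴ W
In dBm: 10 log₁₀(4.80×10⁻¹⁴ / 10⁻³) = −103.2 dBm

−103.2 dBm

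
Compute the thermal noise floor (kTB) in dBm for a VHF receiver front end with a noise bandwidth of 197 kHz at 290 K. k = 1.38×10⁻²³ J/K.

−121.0 dBm

P_n = kTB = 1.38×10⁻²³ × 290 × 1.97×10⁵ = 7.88×10⁻¹⁶ W
In dBm: 10 log₁₀(7.88×10⁻¹⁶ / 10⁻³) = −121.0 dBm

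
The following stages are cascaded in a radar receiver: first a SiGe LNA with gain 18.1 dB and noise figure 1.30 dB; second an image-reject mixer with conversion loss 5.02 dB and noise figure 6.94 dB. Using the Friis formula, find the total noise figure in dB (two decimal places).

1.49 dB

Convert to linear (a loss of L dB is a gain of −L dB): F_i = 10^(NF_i/10), G_i = 10^(G_i,dB/10)
  Stage 1: F_1 = 10^(1.30/10) = 1.349, G_1 = 10^(18.1/10) = 64.57
  Stage 2: F_2 = 10^(6.94/10) = 4.943, G_2 = 10^(−5.02/10) = 0.3148
Friis cascade:
  F = 1.349 + (4.943 − 1)/64.57 = 1.410
NF = 10 log₁₀(1.410) = 1.49 dB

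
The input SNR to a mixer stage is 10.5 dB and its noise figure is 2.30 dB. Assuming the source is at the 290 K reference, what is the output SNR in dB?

By definition F = SNR_in/SNR_out, so in dB: SNR_out = SNR_in − NF
SNR_out = 10.5 − 2.30 = 8.20 dB

8.20 dB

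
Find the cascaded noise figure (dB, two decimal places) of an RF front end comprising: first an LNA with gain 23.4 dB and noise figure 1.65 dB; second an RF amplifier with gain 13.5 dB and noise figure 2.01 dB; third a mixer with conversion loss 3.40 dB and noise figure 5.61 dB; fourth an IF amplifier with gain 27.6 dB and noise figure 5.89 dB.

1.66 dB

Convert to linear (a loss of L dB is a gain of −L dB): F_i = 10^(NF_i/10), G_i = 10^(G_i,dB/10)
  Stage 1: F_1 = 10^(1.65/10) = 1.462, G_1 = 10^(23.4/10) = 218.8
  Stage 2: F_2 = 10^(2.01/10) = 1.589, G_2 = 10^(13.5/10) = 22.39
  Stage 3: F_3 = 10^(5.61/10) = 3.639, G_3 = 10^(−3.40/10) = 0.4571
  Stage 4: F_4 = 10^(5.89/10) = 3.882, G_4 = 10^(27.6/10) = 575.4
Friis cascade:
  F = 1.462 + (1.589 − 1)/218.8 + (3.639 − 1)/4898 + (3.882 − 1)/2239 = 1.467
NF = 10 log₁₀(1.467) = 1.66 dB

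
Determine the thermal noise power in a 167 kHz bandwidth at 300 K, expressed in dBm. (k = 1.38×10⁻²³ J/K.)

P_n = kTB = 1.38×10⁻²³ × 300 × 1.67×10⁵ = 6.91×10⁻¹⁶ W
In dBm: 10 log₁₀(6.91×10⁻¹⁶ / 10⁻³) = −121.6 dBm

−121.6 dBm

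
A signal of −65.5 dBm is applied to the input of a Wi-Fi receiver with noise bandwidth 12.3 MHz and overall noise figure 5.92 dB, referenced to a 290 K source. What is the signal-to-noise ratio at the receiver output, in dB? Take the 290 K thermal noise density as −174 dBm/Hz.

Noise floor: N = −174 + 10 log₁₀(B) + NF
10 log₁₀(1.23×10⁷) = 70.9 dB
N = −174 + 70.9 + 5.92 = −97.18 dBm
SNR = P_sig − N = −65.5 − (−97.18) = 31.68 dB → 31.7 dB

31.7 dB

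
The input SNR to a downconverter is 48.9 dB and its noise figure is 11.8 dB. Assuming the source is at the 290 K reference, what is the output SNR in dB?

37.1 dB

By definition F = SNR_in/SNR_out, so in dB: SNR_out = SNR_in − NF
SNR_out = 48.9 − 11.8 = 37.1 dB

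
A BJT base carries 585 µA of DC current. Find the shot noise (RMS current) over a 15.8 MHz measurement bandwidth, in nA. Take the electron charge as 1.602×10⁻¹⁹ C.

54.4 nA

I_n = √(2qI·B)
2qI·B = 2 × 1.602×10⁻¹⁹ × 5.85×10⁻⁴ × 1.58×10⁷ = 2.96×10⁻¹⁵ A²
I_n = √(2.96×10⁻¹⁵) = 5.44×10⁻⁸ A = 54.4 nA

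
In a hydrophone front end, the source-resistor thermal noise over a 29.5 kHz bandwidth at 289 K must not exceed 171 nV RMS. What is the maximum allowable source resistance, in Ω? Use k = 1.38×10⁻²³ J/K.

62.1 Ω

Johnson–Nyquist: V_n = √(4kTRB) ⇒ R = V_n² / (4kTB)
4kTB = 4 × 1.38×10⁻²³ × 289 × 2.95×10⁴ = 4.71×10⁻¹⁶
R = (1.71×10⁻⁷)² / 4.71×10⁻¹⁶ = 6.21×10¹ Ω = 62.1 Ω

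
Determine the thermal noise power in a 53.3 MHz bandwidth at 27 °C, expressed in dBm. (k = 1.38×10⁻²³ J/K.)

−96.6 dBm

T = 27 °C + 273.15 = 300.15 K
P_n = kTB = 1.38×10⁻²³ × 300.15 × 5.33×10⁷ = 2.21×10⁻¹³ W
In dBm: 10 log₁₀(2.21×10⁻¹³ / 10⁻³) = −96.6 dBm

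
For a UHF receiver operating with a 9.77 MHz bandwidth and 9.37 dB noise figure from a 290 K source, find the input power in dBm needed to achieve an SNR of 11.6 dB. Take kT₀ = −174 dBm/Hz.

Sensitivity = −174 + 10 log₁₀(B) + NF + SNR_min
= −174 + 69.9 + 9.37 + 11.6
= −83.13 dBm → −83.1 dBm

−83.1 dBm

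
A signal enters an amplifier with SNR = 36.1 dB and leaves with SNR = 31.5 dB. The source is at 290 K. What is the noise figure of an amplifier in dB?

4.6 dB

NF (dB) = SNR_in(dB) − SNR_out(dB) when the source is at T₀
NF = 36.1 − 31.5 = 4.6 dB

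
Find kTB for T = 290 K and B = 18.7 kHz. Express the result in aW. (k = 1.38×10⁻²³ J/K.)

74.8 aW

P_n = kTB = 1.38×10⁻²³ × 290 × 1.87×10⁴ = 7.48×10⁻¹⁷ W = 74.8 aW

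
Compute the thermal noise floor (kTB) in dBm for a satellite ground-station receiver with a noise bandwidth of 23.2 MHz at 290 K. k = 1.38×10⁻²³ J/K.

−100.3 dBm

P_n = kTB = 1.38×10⁻²³ × 290 × 2.32×10⁷ = 9.28×10⁻¹⁴ W
In dBm: 10 log₁₀(9.28×10⁻¹⁴ / 10⁻³) = −100.3 dBm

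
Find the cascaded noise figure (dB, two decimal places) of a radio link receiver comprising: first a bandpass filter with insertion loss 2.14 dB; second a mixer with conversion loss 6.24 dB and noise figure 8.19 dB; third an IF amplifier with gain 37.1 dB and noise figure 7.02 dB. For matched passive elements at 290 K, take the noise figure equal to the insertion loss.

Convert to linear (a loss of L dB is a gain of −L dB): F_i = 10^(NF_i/10), G_i = 10^(G_i,dB/10)
  Stage 1: F_1 = 10^(2.14/10) = 1.637, G_1 = 10^(−2.14/10) = 0.6109
  Stage 2: F_2 = 10^(8.19/10) = 6.592, G_2 = 10^(−6.24/10) = 0.2377
  Stage 3: F_3 = 10^(7.02/10) = 5.035, G_3 = 10^(37.1/10) = 5129
Friis cascade:
  F = 1.637 + (6.592 − 1)/0.6109 + (5.035 − 1)/0.1452 = 38.58
NF = 10 log₁₀(38.58) = 15.86 dB

15.86 dB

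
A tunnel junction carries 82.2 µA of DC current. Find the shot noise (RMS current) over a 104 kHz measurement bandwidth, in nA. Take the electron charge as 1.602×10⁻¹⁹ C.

1.66 nA

I_n = √(2qI·B)
2qI·B = 2 × 1.602×10⁻¹⁹ × 8.22×10⁻⁵ × 1.04×10⁵ = 2.74×10⁻¹⁸ A²
I_n = √(2.74×10⁻¹⁸) = 1.66×10⁻⁹ A = 1.66 nA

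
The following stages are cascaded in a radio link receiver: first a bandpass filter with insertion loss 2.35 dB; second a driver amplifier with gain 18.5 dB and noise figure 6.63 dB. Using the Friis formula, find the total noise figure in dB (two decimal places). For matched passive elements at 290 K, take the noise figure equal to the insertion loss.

Convert to linear (a loss of L dB is a gain of −L dB): F_i = 10^(NF_i/10), G_i = 10^(G_i,dB/10)
  Stage 1: F_1 = 10^(2.35/10) = 1.718, G_1 = 10^(−2.35/10) = 0.5821
  Stage 2: F_2 = 10^(6.63/10) = 4.603, G_2 = 10^(18.5/10) = 70.79
Friis cascade:
  F = 1.718 + (4.603 − 1)/0.5821 = 7.907
NF = 10 log₁₀(7.907) = 8.98 dB

8.98 dB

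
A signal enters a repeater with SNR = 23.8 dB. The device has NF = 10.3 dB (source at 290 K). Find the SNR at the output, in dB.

13.5 dB

By definition F = SNR_in/SNR_out, so in dB: SNR_out = SNR_in − NF
SNR_out = 23.8 − 10.3 = 13.5 dB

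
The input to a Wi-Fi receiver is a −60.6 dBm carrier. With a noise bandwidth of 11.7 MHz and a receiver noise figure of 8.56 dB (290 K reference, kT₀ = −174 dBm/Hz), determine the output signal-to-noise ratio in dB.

34.2 dB

Noise floor: N = −174 + 10 log₁₀(B) + NF
10 log₁₀(1.17×10⁷) = 70.68 dB
N = −174 + 70.68 + 8.56 = −94.76 dBm
SNR = P_sig − N = −60.6 − (−94.76) = 34.16 dB → 34.2 dB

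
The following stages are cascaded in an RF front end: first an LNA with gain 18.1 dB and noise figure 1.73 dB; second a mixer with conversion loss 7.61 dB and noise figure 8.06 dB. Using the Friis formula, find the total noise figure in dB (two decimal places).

1.97 dB

Convert to linear (a loss of L dB is a gain of −L dB): F_i = 10^(NF_i/10), G_i = 10^(G_i,dB/10)
  Stage 1: F_1 = 10^(1.73/10) = 1.489, G_1 = 10^(18.1/10) = 64.57
  Stage 2: F_2 = 10^(8.06/10) = 6.397, G_2 = 10^(−7.61/10) = 0.1734
Friis cascade:
  F = 1.489 + (6.397 − 1)/64.57 = 1.573
NF = 10 log₁₀(1.573) = 1.97 dB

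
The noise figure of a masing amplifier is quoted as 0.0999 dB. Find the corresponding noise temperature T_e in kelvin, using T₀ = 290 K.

F = 10^(0.0999/10) = 1.02327
T_e = (F − 1)·T₀ = (1.02327 − 1) × 290 = 6.75 K

6.75 K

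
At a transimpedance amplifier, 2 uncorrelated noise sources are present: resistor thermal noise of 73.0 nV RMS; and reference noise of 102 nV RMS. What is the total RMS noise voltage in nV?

125 nV

Uncorrelated sources add in power (mean-square): V_tot = √(ΣV_i²)
V_tot = √[(7.30×10⁻⁸)² + (1.02×10⁻⁷)²] = 1.25×10⁻⁷ V = 125 nV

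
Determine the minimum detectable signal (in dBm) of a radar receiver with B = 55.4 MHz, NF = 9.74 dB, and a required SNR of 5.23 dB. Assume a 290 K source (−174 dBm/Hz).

−81.6 dBm

Sensitivity = −174 + 10 log₁₀(B) + NF + SNR_min
= −174 + 77.44 + 9.74 + 5.23
= −81.59 dBm → −81.6 dBm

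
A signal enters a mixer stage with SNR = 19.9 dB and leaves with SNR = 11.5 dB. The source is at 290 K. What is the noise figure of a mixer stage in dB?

8.4 dB

NF (dB) = SNR_in(dB) − SNR_out(dB) when the source is at T₀
NF = 19.9 − 11.5 = 8.4 dB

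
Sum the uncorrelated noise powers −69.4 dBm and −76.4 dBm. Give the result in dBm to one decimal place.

Convert to linear, add, convert back:
P₁ = 1.15×10⁻¹⁰ W, P₂ = 2.29×10⁻¹¹ W
P_tot = 1.38×10⁻¹⁰ W → 10 log₁₀(P_tot / 10⁻³) = −68.6 dBm

−68.6 dBm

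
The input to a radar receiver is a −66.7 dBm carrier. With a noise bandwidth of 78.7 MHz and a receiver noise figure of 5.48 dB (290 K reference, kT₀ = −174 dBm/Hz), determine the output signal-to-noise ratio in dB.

Noise floor: N = −174 + 10 log₁₀(B) + NF
10 log₁₀(7.87×10⁷) = 78.96 dB
N = −174 + 78.96 + 5.48 = −89.56 dBm
SNR = P_sig − N = −66.7 − (−89.56) = 22.86 dB → 22.9 dB

22.9 dB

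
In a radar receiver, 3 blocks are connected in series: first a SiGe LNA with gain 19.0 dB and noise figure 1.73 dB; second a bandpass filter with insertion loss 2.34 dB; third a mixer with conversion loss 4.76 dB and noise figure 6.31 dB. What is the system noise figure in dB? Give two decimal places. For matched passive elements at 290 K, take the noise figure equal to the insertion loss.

1.96 dB

Convert to linear (a loss of L dB is a gain of −L dB): F_i = 10^(NF_i/10), G_i = 10^(G_i,dB/10)
  Stage 1: F_1 = 10^(1.73/10) = 1.489, G_1 = 10^(19.0/10) = 79.43
  Stage 2: F_2 = 10^(2.34/10) = 1.714, G_2 = 10^(−2.34/10) = 0.5834
  Stage 3: F_3 = 10^(6.31/10) = 4.276, G_3 = 10^(−4.76/10) = 0.3342
Friis cascade:
  F = 1.489 + (1.714 − 1)/79.43 + (4.276 − 1)/46.34 = 1.569
NF = 10 log₁₀(1.569) = 1.96 dB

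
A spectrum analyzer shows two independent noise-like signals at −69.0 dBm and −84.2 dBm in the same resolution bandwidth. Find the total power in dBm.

Convert to linear, add, convert back:
P₁ = 1.26×10⁻¹⁰ W, P₂ = 3.80×10⁻¹² W
P_tot = 1.30×10⁻¹⁰ W → 10 log₁₀(P_tot / 10⁻³) = −68.9 dBm

−68.9 dBm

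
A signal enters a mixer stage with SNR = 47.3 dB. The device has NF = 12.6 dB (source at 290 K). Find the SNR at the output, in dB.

34.7 dB

By definition F = SNR_in/SNR_out, so in dB: SNR_out = SNR_in − NF
SNR_out = 47.3 − 12.6 = 34.7 dB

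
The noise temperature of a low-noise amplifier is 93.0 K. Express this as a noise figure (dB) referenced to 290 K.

1.21 dB

F = 1 + T_e/T₀ = 1 + 93.0/290 = 1.32069
NF = 10 log₁₀(1.32069) = 1.21 dB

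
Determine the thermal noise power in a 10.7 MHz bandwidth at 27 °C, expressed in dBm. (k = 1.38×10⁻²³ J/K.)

−103.5 dBm

T = 27 °C + 273.15 = 300.15 K
P_n = kTB = 1.38×10⁻²³ × 300.15 × 1.07×10⁷ = 4.43×10⁻¹⁴ W
In dBm: 10 log₁₀(4.43×10⁻¹⁴ / 10⁻³) = −103.5 dBm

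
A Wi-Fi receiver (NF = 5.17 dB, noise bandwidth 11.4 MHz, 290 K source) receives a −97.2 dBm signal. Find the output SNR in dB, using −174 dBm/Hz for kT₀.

1.1 dB

Noise floor: N = −174 + 10 log₁₀(B) + NF
10 log₁₀(1.14×10⁷) = 70.57 dB
N = −174 + 70.57 + 5.17 = −98.26 dBm
SNR = P_sig − N = −97.2 − (−98.26) = 1.06 dB → 1.1 dB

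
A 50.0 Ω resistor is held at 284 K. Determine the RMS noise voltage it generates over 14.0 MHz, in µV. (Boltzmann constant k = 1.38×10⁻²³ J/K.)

3.31 µV

V_n = √(4kTRB)
4kTRB = 4 × 1.38×10⁻²³ × 284 × 5.00×10¹ × 1.40×10⁷ = 1.10×10⁻¹¹ V²
V_n = √(1.10×10⁻¹¹) = 3.31×10⁻⁶ V = 3.31 µV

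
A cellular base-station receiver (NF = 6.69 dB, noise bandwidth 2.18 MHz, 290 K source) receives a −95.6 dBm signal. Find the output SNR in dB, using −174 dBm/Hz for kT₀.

8.3 dB

Noise floor: N = −174 + 10 log₁₀(B) + NF
10 log₁₀(2.18×10⁶) = 63.38 dB
N = −174 + 63.38 + 6.69 = −103.93 dBm
SNR = P_sig − N = −95.6 − (−103.93) = 8.33 dB → 8.3 dB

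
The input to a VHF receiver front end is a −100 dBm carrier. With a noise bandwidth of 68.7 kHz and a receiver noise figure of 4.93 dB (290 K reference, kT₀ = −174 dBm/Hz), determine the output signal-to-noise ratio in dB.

20.7 dB

Noise floor: N = −174 + 10 log₁₀(B) + NF
10 log₁₀(6.87×10⁴) = 48.37 dB
N = −174 + 48.37 + 4.93 = −120.70 dBm
SNR = P_sig − N = −100 − (−120.70) = 20.70 dB → 20.7 dB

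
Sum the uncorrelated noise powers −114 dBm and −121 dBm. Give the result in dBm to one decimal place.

Convert to linear, add, convert back:
P₁ = 3.98×10⁻¹⁵ W, P₂ = 7.94×10⁻¹⁶ W
P_tot = 4.78×10⁻¹⁵ W → 10 log₁₀(P_tot / 10⁻³) = −113.2 dBm

−113.2 dBm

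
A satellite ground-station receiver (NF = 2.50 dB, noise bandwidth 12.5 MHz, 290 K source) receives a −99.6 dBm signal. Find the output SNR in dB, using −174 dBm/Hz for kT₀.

0.9 dB

Noise floor: N = −174 + 10 log₁₀(B) + NF
10 log₁₀(1.25×10⁷) = 70.97 dB
N = −174 + 70.97 + 2.50 = −100.53 dBm
SNR = P_sig − N = −99.6 − (−100.53) = 0.93 dB → 0.9 dB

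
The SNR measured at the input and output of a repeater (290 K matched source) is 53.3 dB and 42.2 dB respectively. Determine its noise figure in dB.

11.1 dB

NF (dB) = SNR_in(dB) − SNR_out(dB) when the source is at T₀
NF = 53.3 − 42.2 = 11.1 dB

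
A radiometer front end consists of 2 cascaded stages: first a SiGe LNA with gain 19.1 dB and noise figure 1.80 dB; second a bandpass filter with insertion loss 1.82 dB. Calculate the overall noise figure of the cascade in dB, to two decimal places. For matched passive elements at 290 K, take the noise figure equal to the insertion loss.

1.82 dB

Convert to linear (a loss of L dB is a gain of −L dB): F_i = 10^(NF_i/10), G_i = 10^(G_i,dB/10)
  Stage 1: F_1 = 10^(1.80/10) = 1.514, G_1 = 10^(19.1/10) = 81.28
  Stage 2: F_2 = 10^(1.82/10) = 1.521, G_2 = 10^(−1.82/10) = 0.6577
Friis cascade:
  F = 1.514 + (1.521 − 1)/81.28 = 1.520
NF = 10 log₁₀(1.520) = 1.82 dB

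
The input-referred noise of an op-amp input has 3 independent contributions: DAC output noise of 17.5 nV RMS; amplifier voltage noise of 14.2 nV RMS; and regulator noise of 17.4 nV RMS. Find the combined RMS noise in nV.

Uncorrelated sources add in power (mean-square): V_tot = √(ΣV_i²)
V_tot = √[(1.75×10⁻⁸)² + (1.42×10⁻⁸)² + (1.74×10⁻⁸)²] = 2.85×10⁻⁸ V = 28.5 nV

28.5 nV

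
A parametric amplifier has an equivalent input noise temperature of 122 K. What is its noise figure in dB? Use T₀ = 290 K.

F = 1 + T_e/T₀ = 1 + 122/290 = 1.42069
NF = 10 log₁₀(1.42069) = 1.52 dB

1.52 dB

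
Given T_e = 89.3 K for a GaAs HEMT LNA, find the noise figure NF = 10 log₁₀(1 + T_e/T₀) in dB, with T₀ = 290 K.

F = 1 + T_e/T₀ = 1 + 89.3/290 = 1.30793
NF = 10 log₁₀(1.30793) = 1.17 dB

1.17 dB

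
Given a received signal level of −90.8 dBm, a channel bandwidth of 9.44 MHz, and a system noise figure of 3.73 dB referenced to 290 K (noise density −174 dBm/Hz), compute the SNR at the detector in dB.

9.7 dB

Noise floor: N = −174 + 10 log₁₀(B) + NF
10 log₁₀(9.44×10⁶) = 69.75 dB
N = −174 + 69.75 + 3.73 = −100.52 dBm
SNR = P_sig − N = −90.8 − (−100.52) = 9.72 dB → 9.7 dB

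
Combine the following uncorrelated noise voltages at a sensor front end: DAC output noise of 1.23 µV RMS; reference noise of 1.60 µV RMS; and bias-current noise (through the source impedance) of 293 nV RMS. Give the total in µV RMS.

Uncorrelated sources add in power (mean-square): V_tot = √(ΣV_i²)
V_tot = √[(1.23×10⁻⁶)² + (1.60×10⁻⁶)² + (2.93×10⁻⁷)²] = 2.04×10⁻⁶ V = 2.04 µV

2.04 µV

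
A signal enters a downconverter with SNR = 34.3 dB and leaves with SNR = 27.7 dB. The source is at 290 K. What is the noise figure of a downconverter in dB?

6.6 dB

NF (dB) = SNR_in(dB) − SNR_out(dB) when the source is at T₀
NF = 34.3 − 27.7 = 6.6 dB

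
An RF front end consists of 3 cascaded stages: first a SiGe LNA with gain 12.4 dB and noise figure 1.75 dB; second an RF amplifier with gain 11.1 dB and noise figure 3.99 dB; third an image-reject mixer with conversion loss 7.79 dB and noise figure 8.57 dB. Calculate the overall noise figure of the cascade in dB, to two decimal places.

Convert to linear (a loss of L dB is a gain of −L dB): F_i = 10^(NF_i/10), G_i = 10^(G_i,dB/10)
  Stage 1: F_1 = 10^(1.75/10) = 1.496, G_1 = 10^(12.4/10) = 17.38
  Stage 2: F_2 = 10^(3.99/10) = 2.506, G_2 = 10^(11.1/10) = 12.88
  Stage 3: F_3 = 10^(8.57/10) = 7.194, G_3 = 10^(−7.79/10) = 0.1663
Friis cascade:
  F = 1.496 + (2.506 − 1)/17.38 + (7.194 − 1)/223.9 = 1.611
NF = 10 log₁₀(1.611) = 2.07 dB

2.07 dB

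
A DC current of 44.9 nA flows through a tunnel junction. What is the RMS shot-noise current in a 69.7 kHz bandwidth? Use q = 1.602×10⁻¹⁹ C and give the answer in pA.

31.7 pA

I_n = √(2qI·B)
2qI·B = 2 × 1.602×10⁻¹⁹ × 4.49×10⁻⁸ × 6.97×10⁴ = 1.00×10⁻²¹ A²
I_n = √(1.00×10⁻²¹) = 3.17×10⁻¹¹ A = 31.7 pA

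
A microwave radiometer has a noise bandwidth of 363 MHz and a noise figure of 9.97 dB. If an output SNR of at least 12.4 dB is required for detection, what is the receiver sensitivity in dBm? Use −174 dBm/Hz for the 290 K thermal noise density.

Sensitivity = −174 + 10 log₁₀(B) + NF + SNR_min
= −174 + 85.6 + 9.97 + 12.4
= −66.03 dBm → −66.0 dBm

−66.0 dBm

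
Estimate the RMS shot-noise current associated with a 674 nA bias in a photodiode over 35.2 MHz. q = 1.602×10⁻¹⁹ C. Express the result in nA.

2.76 nA

I_n = √(2qI·B)
2qI·B = 2 × 1.602×10⁻¹⁹ × 6.74×10⁻⁷ × 3.52×10⁷ = 7.60×10⁻¹⁸ A²
I_n = √(7.60×10⁻¹⁸) = 2.76×10⁻⁹ A = 2.76 nA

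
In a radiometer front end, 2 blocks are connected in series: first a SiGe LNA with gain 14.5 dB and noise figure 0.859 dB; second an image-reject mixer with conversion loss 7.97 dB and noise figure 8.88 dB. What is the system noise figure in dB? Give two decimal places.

1.64 dB

Convert to linear (a loss of L dB is a gain of −L dB): F_i = 10^(NF_i/10), G_i = 10^(G_i,dB/10)
  Stage 1: F_1 = 10^(0.859/10) = 1.219, G_1 = 10^(14.5/10) = 28.18
  Stage 2: F_2 = 10^(8.88/10) = 7.727, G_2 = 10^(−7.97/10) = 0.1596
Friis cascade:
  F = 1.219 + (7.727 − 1)/28.18 = 1.457
NF = 10 log₁₀(1.457) = 1.64 dB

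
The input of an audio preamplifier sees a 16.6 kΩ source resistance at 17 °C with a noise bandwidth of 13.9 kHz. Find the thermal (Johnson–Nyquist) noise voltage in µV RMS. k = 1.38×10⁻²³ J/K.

1.92 µV

T = 17 °C + 273.15 = 290.15 K
V_n = √(4kTRB)
4kTRB = 4 × 1.38×10⁻²³ × 290.15 × 1.66×10⁴ × 1.39×10⁴ = 3.70×10⁻¹² V²
V_n = √(3.70×10⁻¹²) = 1.92×10⁻⁶ V = 1.92 µV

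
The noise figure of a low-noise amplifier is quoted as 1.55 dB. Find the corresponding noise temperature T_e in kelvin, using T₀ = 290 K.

F = 10^(1.55/10) = 1.42889
T_e = (F − 1)·T₀ = (1.42889 − 1) × 290 = 124 K

124 K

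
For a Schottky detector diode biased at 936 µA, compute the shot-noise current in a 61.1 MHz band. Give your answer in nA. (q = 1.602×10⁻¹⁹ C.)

I_n = √(2qI·B)
2qI·B = 2 × 1.602×10⁻¹⁹ × 9.36×10⁻⁴ × 6.11×10⁷ = 1.83×10⁻¹⁴ A²
I_n = √(1.83×10⁻¹⁴) = 1.35×10⁻⁷ A = 135 nA

135 nA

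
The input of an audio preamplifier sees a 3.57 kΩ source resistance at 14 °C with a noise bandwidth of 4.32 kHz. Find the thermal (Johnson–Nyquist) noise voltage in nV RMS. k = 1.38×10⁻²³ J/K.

T = 14 °C + 273.15 = 287.15 K
V_n = √(4kTRB)
4kTRB = 4 × 1.38×10⁻²³ × 287.15 × 3.57×10³ × 4.32×10³ = 2.44×10⁻¹³ V²
V_n = √(2.44×10⁻¹³) = 4.94×10⁻⁷ V = 494 nV

494 nV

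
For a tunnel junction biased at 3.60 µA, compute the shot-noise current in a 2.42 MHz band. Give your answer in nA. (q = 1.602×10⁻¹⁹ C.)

1.67 nA

I_n = √(2qI·B)
2qI·B = 2 × 1.602×10⁻¹⁹ × 3.60×10⁻⁶ × 2.42×10⁶ = 2.79×10⁻¹⁸ A²
I_n = √(2.79×10⁻¹⁸) = 1.67×10⁻⁹ A = 1.67 nA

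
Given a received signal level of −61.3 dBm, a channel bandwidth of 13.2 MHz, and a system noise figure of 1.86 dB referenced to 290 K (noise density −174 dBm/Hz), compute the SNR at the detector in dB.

39.6 dB

Noise floor: N = −174 + 10 log₁₀(B) + NF
10 log₁₀(1.32×10⁷) = 71.21 dB
N = −174 + 71.21 + 1.86 = −100.93 dBm
SNR = P_sig − N = −61.3 − (−100.93) = 39.63 dB → 39.6 dB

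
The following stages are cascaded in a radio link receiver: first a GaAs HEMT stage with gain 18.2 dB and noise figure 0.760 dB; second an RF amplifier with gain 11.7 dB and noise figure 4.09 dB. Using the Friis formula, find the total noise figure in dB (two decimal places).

0.85 dB

Convert to linear (a loss of L dB is a gain of −L dB): F_i = 10^(NF_i/10), G_i = 10^(G_i,dB/10)
  Stage 1: F_1 = 10^(0.760/10) = 1.191, G_1 = 10^(18.2/10) = 66.07
  Stage 2: F_2 = 10^(4.09/10) = 2.564, G_2 = 10^(11.7/10) = 14.79
Friis cascade:
  F = 1.191 + (2.564 − 1)/66.07 = 1.215
NF = 10 log₁₀(1.215) = 0.85 dB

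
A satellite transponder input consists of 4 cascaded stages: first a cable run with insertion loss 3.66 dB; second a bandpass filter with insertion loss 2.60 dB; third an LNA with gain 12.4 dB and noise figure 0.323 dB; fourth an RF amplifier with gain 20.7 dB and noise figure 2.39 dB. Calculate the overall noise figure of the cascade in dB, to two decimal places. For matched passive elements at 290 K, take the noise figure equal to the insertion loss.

Convert to linear (a loss of L dB is a gain of −L dB): F_i = 10^(NF_i/10), G_i = 10^(G_i,dB/10)
  Stage 1: F_1 = 10^(3.66/10) = 2.323, G_1 = 10^(−3.66/10) = 0.4305
  Stage 2: F_2 = 10^(2.60/10) = 1.820, G_2 = 10^(−2.60/10) = 0.5495
  Stage 3: F_3 = 10^(0.323/10) = 1.077, G_3 = 10^(12.4/10) = 17.38
  Stage 4: F_4 = 10^(2.39/10) = 1.734, G_4 = 10^(20.7/10) = 117.5
Friis cascade:
  F = 2.323 + (1.820 − 1)/0.4305 + (1.077 − 1)/0.2366 + (1.734 − 1)/4.111 = 4.732
NF = 10 log₁₀(4.732) = 6.75 dB

6.75 dB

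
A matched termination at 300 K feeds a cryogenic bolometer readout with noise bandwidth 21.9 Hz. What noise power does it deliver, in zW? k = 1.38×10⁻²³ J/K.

90.7 zW

P_n = kTB = 1.38×10⁻²³ × 300 × 2.19×10¹ = 9.07×10⁻²⁰ W = 90.7 zW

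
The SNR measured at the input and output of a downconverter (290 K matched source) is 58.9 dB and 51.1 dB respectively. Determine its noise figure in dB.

7.8 dB

NF (dB) = SNR_in(dB) − SNR_out(dB) when the source is at T₀
NF = 58.9 − 51.1 = 7.8 dB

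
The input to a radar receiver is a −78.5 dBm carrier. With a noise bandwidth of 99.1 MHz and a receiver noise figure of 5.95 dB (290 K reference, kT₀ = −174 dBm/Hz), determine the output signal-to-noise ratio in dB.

Noise floor: N = −174 + 10 log₁₀(B) + NF
10 log₁₀(9.91×10⁷) = 79.96 dB
N = −174 + 79.96 + 5.95 = −88.09 dBm
SNR = P_sig − N = −78.5 − (−88.09) = 9.59 dB → 9.6 dB

9.6 dB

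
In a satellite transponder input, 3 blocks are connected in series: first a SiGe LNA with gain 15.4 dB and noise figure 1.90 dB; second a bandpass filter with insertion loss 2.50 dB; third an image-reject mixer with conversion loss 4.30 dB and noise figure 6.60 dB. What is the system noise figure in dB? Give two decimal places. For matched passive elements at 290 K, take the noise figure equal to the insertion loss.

Convert to linear (a loss of L dB is a gain of −L dB): F_i = 10^(NF_i/10), G_i = 10^(G_i,dB/10)
  Stage 1: F_1 = 10^(1.90/10) = 1.549, G_1 = 10^(15.4/10) = 34.67
  Stage 2: F_2 = 10^(2.50/10) = 1.778, G_2 = 10^(−2.50/10) = 0.5623
  Stage 3: F_3 = 10^(6.60/10) = 4.571, G_3 = 10^(−4.30/10) = 0.3715
Friis cascade:
  F = 1.549 + (1.778 − 1)/34.67 + (4.571 − 1)/19.50 = 1.754
NF = 10 log₁₀(1.754) = 2.44 dB

2.44 dB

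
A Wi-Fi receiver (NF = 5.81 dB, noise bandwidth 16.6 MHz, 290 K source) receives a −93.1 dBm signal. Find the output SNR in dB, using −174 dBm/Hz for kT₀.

Noise floor: N = −174 + 10 log₁₀(B) + NF
10 log₁₀(1.66×10⁷) = 72.2 dB
N = −174 + 72.2 + 5.81 = −95.99 dBm
SNR = P_sig − N = −93.1 − (−95.99) = 2.89 dB → 2.9 dB

2.9 dB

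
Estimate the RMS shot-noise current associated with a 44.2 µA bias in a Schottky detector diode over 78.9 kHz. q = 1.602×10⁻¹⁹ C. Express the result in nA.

1.06 nA

I_n = √(2qI·B)
2qI·B = 2 × 1.602×10⁻¹⁹ × 4.42×10⁻⁵ × 7.89×10⁴ = 1.12×10⁻¹⁸ A²
I_n = √(1.12×10⁻¹⁸) = 1.06×10⁻⁹ A = 1.06 nA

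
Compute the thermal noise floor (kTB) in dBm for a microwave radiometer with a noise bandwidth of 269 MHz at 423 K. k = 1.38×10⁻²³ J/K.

−88.0 dBm

P_n = kTB = 1.38×10⁻²³ × 423 × 2.69×10⁸ = 1.57×10⁻¹² W
In dBm: 10 log₁₀(1.57×10⁻¹² / 10⁻³) = −88.0 dBm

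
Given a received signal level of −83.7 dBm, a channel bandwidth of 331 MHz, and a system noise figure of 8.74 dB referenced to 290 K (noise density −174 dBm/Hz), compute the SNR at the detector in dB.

Noise floor: N = −174 + 10 log₁₀(B) + NF
10 log₁₀(3.31×10⁸) = 85.2 dB
N = −174 + 85.2 + 8.74 = −80.06 dBm
SNR = P_sig − N = −83.7 − (−80.06) = −3.64 dB → −3.6 dB

−3.6 dB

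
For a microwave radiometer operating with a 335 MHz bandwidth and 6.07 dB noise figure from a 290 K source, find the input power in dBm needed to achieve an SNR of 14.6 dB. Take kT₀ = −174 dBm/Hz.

Sensitivity = −174 + 10 log₁₀(B) + NF + SNR_min
= −174 + 85.25 + 6.07 + 14.6
= −68.08 dBm → −68.1 dBm

−68.1 dBm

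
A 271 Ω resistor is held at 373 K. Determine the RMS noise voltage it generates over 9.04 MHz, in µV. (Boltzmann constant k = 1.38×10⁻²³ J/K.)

7.10 µV

V_n = √(4kTRB)
4kTRB = 4 × 1.38×10⁻²³ × 373 × 2.71×10² × 9.04×10⁶ = 5.04×10⁻¹¹ V²
V_n = √(5.04×10⁻¹¹) = 7.10×10⁻⁶ V = 7.10 µV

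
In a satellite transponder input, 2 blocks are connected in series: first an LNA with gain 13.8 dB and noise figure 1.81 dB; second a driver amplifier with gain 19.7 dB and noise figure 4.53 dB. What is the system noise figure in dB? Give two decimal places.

Convert to linear (a loss of L dB is a gain of −L dB): F_i = 10^(NF_i/10), G_i = 10^(G_i,dB/10)
  Stage 1: F_1 = 10^(1.81/10) = 1.517, G_1 = 10^(13.8/10) = 23.99
  Stage 2: F_2 = 10^(4.53/10) = 2.838, G_2 = 10^(19.7/10) = 93.33
Friis cascade:
  F = 1.517 + (2.838 − 1)/23.99 = 1.594
NF = 10 log₁₀(1.594) = 2.02 dB

2.02 dB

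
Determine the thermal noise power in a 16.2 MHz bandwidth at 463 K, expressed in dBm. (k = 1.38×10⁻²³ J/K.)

−99.9 dBm

P_n = kTB = 1.38×10⁻²³ × 463 × 1.62×10⁷ = 1.04×10⁻¹³ W
In dBm: 10 log₁₀(1.04×10⁻¹³ / 10⁻³) = −99.9 dBm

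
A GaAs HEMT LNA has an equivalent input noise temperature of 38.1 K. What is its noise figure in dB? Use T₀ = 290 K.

F = 1 + T_e/T₀ = 1 + 38.1/290 = 1.13138
NF = 10 log₁₀(1.13138) = 0.536 dB

0.536 dB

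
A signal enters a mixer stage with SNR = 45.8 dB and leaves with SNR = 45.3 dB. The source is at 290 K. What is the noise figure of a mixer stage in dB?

0.5 dB

NF (dB) = SNR_in(dB) − SNR_out(dB) when the source is at T₀
NF = 45.8 − 45.3 = 0.5 dB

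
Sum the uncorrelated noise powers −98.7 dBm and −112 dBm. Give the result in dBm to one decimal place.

Convert to linear, add, convert back:
P₁ = 1.35×10⁻¹³ W, P₂ = 6.31×10⁻¹⁵ W
P_tot = 1.41×10⁻¹³ W → 10 log₁₀(P_tot / 10⁻³) = −98.5 dBm

−98.5 dBm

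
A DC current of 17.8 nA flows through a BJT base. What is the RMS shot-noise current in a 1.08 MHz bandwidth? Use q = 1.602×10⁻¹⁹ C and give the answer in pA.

I_n = √(2qI·B)
2qI·B = 2 × 1.602×10⁻¹⁹ × 1.78×10⁻⁸ × 1.08×10⁶ = 6.16×10⁻²¹ A²
I_n = √(6.16×10⁻²¹) = 7.85×10⁻¹¹ A = 78.5 pA

78.5 pA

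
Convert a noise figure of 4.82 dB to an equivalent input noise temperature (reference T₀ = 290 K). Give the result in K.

F = 10^(4.82/10) = 3.03389
T_e = (F − 1)·T₀ = (3.03389 − 1) × 290 = 590 K

590 K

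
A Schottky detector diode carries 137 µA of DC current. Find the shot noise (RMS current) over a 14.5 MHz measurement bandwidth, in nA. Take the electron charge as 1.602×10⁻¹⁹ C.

I_n = √(2qI·B)
2qI·B = 2 × 1.602×10⁻¹⁹ × 1.37×10⁻⁴ × 1.45×10⁷ = 6.36×10⁻¹⁶ A²
I_n = √(6.36×10⁻¹⁶) = 2.52×10⁻⁸ A = 25.2 nA

25.2 nA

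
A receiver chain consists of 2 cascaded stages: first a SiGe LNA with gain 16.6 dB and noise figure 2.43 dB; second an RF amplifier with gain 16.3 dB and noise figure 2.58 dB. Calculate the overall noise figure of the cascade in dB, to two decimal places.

Convert to linear (a loss of L dB is a gain of −L dB): F_i = 10^(NF_i/10), G_i = 10^(G_i,dB/10)
  Stage 1: F_1 = 10^(2.43/10) = 1.750, G_1 = 10^(16.6/10) = 45.71
  Stage 2: F_2 = 10^(2.58/10) = 1.811, G_2 = 10^(16.3/10) = 42.66
Friis cascade:
  F = 1.750 + (1.811 − 1)/45.71 = 1.768
NF = 10 log₁₀(1.768) = 2.47 dB

2.47 dB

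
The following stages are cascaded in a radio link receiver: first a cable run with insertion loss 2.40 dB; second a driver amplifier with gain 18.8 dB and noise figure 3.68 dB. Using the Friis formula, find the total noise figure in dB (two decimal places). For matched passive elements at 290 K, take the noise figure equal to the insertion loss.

Convert to linear (a loss of L dB is a gain of −L dB): F_i = 10^(NF_i/10), G_i = 10^(G_i,dB/10)
  Stage 1: F_1 = 10^(2.40/10) = 1.738, G_1 = 10^(−2.40/10) = 0.5754
  Stage 2: F_2 = 10^(3.68/10) = 2.333, G_2 = 10^(18.8/10) = 75.86
Friis cascade:
  F = 1.738 + (2.333 − 1)/0.5754 = 4.055
NF = 10 log₁₀(4.055) = 6.08 dB

6.08 dB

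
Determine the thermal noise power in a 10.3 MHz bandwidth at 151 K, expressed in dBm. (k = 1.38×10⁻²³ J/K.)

−106.7 dBm

P_n = kTB = 1.38×10⁻²³ × 151 × 1.03×10⁷ = 2.15×10⁻¹⁴ W
In dBm: 10 log₁₀(2.15×10⁻¹⁴ / 10⁻³) = −106.7 dBm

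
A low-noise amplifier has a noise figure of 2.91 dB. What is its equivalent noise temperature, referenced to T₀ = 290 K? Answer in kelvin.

277 K

F = 10^(2.91/10) = 1.95434
T_e = (F − 1)·T₀ = (1.95434 − 1) × 290 = 277 K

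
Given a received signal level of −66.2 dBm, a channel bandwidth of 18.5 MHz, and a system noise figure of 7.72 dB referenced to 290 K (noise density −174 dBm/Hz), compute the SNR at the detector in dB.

Noise floor: N = −174 + 10 log₁₀(B) + NF
10 log₁₀(1.85×10⁷) = 72.67 dB
N = −174 + 72.67 + 7.72 = −93.61 dBm
SNR = P_sig − N = −66.2 − (−93.61) = 27.41 dB → 27.4 dB

27.4 dB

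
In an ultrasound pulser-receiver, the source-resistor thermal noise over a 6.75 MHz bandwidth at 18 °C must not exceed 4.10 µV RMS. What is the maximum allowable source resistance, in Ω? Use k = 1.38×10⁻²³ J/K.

155 Ω

T = 18 °C + 273.15 = 291.15 K
Johnson–Nyquist: V_n = √(4kTRB) ⇒ R = V_n² / (4kTB)
4kTB = 4 × 1.38×10⁻²³ × 291.15 × 6.75×10⁶ = 1.08×10⁻¹³
R = (4.10×10⁻⁶)² / 1.08×10⁻¹³ = 1.55×10² Ω = 155 Ω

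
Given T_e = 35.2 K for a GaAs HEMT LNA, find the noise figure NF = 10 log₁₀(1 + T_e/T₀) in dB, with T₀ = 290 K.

F = 1 + T_e/T₀ = 1 + 35.2/290 = 1.12138
NF = 10 log₁₀(1.12138) = 0.498 dB

0.498 dB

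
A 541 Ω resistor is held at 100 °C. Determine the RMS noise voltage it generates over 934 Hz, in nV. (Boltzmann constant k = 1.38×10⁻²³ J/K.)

T = 100 °C + 273.15 = 373.15 K
V_n = √(4kTRB)
4kTRB = 4 × 1.38×10⁻²³ × 373.15 × 5.41×10² × 9.34×10² = 1.04×10⁻¹⁴ V²
V_n = √(1.04×10⁻¹⁴) = 1.02×10⁻⁷ V = 102 nV

102 nV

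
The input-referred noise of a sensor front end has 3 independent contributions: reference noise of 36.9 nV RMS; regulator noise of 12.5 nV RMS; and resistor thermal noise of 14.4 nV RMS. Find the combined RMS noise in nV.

Uncorrelated sources add in power (mean-square): V_tot = √(ΣV_i²)
V_tot = √[(3.69×10⁻⁸)² + (1.25×10⁻⁸)² + (1.44×10⁻⁸)²] = 4.15×10⁻⁸ V = 41.5 nV

41.5 nV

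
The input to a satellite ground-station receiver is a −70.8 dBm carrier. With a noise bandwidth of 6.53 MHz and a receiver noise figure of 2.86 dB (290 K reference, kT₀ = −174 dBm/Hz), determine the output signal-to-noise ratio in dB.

Noise floor: N = −174 + 10 log₁₀(B) + NF
10 log₁₀(6.53×10⁶) = 68.15 dB
N = −174 + 68.15 + 2.86 = −102.99 dBm
SNR = P_sig − N = −70.8 − (−102.99) = 32.19 dB → 32.2 dB

32.2 dB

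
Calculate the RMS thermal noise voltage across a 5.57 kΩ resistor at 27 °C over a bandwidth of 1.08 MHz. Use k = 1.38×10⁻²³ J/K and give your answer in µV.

9.98 µV

T = 27 °C + 273.15 = 300.15 K
V_n = √(4kTRB)
4kTRB = 4 × 1.38×10⁻²³ × 300.15 × 5.57×10³ × 1.08×10⁶ = 9.97×10⁻¹¹ V²
V_n = √(9.97×10⁻¹¹) = 9.98×10⁻⁶ V = 9.98 µV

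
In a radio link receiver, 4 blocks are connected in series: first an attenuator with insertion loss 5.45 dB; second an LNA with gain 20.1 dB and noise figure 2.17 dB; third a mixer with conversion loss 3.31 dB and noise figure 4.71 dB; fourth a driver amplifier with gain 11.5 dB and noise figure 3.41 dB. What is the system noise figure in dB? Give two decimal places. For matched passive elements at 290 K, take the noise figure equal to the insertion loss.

7.73 dB

Convert to linear (a loss of L dB is a gain of −L dB): F_i = 10^(NF_i/10), G_i = 10^(G_i,dB/10)
  Stage 1: F_1 = 10^(5.45/10) = 3.508, G_1 = 10^(−5.45/10) = 0.2851
  Stage 2: F_2 = 10^(2.17/10) = 1.648, G_2 = 10^(20.1/10) = 102.3
  Stage 3: F_3 = 10^(4.71/10) = 2.958, G_3 = 10^(−3.31/10) = 0.4667
  Stage 4: F_4 = 10^(3.41/10) = 2.193, G_4 = 10^(11.5/10) = 14.13
Friis cascade:
  F = 3.508 + (1.648 − 1)/0.2851 + (2.958 − 1)/29.17 + (2.193 − 1)/13.61 = 5.936
NF = 10 log₁₀(5.936) = 7.73 dB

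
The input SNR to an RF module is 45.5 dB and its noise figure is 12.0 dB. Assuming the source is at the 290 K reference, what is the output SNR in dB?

By definition F = SNR_in/SNR_out, so in dB: SNR_out = SNR_in − NF
SNR_out = 45.5 − 12.0 = 33.5 dB

33.5 dB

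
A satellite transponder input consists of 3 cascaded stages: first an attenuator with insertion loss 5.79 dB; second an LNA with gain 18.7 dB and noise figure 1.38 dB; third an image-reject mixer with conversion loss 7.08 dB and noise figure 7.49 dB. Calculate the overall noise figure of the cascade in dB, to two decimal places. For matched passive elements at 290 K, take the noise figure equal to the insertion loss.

Convert to linear (a loss of L dB is a gain of −L dB): F_i = 10^(NF_i/10), G_i = 10^(G_i,dB/10)
  Stage 1: F_1 = 10^(5.79/10) = 3.793, G_1 = 10^(−5.79/10) = 0.2636
  Stage 2: F_2 = 10^(1.38/10) = 1.374, G_2 = 10^(18.7/10) = 74.13
  Stage 3: F_3 = 10^(7.49/10) = 5.610, G_3 = 10^(−7.08/10) = 0.1959
Friis cascade:
  F = 3.793 + (1.374 − 1)/0.2636 + (5.610 − 1)/19.54 = 5.448
NF = 10 log₁₀(5.448) = 7.36 dB

7.36 dB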